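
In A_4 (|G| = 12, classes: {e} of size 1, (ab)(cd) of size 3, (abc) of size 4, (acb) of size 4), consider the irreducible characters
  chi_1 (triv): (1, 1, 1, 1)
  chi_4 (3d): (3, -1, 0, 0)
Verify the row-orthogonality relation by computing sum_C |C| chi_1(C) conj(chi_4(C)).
Sum = 0; so <chi_1, chi_4> = 0 (distinct irreducibles are orthogonal).

Compute term by term over conjugacy classes (|C| * chi_1(C) * conj(chi_4(C))):
  1*(1)*conj(3) + 3*(1)*conj(-1) + 4*(1)*conj(0) + 4*(1)*conj(0)
  = (3) + (-3) + (0) + (0)
  = 0.
(Exp terms are combined using exp(i*s)*conj(exp(i*t)) = exp(i*(s-t)), and sums of them are collapsed using the identity that for every m > 1 the m distinct m-th roots of unity sum to 0, e.g. 1 + exp(2*I*pi/3) + exp(-2*I*pi/3) = 0.)
Dividing by |G| = 12 gives 0/12 = 0, matching the row-orthogonality relation <chi_1, chi_4> = [chi_1 = chi_4].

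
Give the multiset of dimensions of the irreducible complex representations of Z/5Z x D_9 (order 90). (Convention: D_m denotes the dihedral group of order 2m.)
Dimensions: 1, 1, 1, 1, 1, 1, 1, 1, 1, 1, 2, 2, 2, 2, 2, 2, 2, 2, 2, 2, 2, 2, 2, 2, 2, 2, 2, 2, 2, 2

Reasoning: There are 30 irreducibles (= number of conjugacy classes). Their dimensions d_i satisfy sum d_i^2 = |G| = 90: 1 + 1 + 1 + 1 + 1 + 1 + 1 + 1 + 1 + 1 + 4 + 4 + 4 + 4 + 4 + 4 + 4 + 4 + 4 + 4 + 4 + 4 + 4 + 4 + 4 + 4 + 4 + 4 + 4 + 4 = 90. (For the product with Z/5Z: each of the 5 1-dim characters of Z/5Z tensors with each irrep of D_9, giving 5 copies of each D_9-dimension.)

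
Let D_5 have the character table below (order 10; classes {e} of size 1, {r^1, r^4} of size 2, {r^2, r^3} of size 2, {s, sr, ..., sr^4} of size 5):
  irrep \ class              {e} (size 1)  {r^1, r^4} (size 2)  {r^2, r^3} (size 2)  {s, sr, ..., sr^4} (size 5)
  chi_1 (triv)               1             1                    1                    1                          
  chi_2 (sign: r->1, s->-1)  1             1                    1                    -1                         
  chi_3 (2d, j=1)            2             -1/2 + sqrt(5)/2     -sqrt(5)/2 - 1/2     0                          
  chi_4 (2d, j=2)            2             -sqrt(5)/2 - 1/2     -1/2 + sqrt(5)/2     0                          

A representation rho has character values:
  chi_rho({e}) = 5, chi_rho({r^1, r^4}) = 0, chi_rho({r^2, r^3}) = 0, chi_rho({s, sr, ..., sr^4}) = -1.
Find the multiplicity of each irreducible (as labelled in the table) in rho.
Multiplicities: chi_1: 0, chi_2: 1, chi_3: 1, chi_4: 1.

Why: Use <chi_rho, chi> = (1/|G|) sum_C |C| * chi_rho(C) * conj(chi(C)) with |G| = 10 for each irreducible chi in the table:
  <chi_rho, chi_1> = (1/10)[1*(5)*conj(1) + 2*(0)*conj(1) + 2*(0)*conj(1) + 5*(-1)*conj(1)]
      = (1/10)[(5) + (0) + (0) + (-5)] = 0/10 = 0
  <chi_rho, chi_2> = (1/10)[1*(5)*conj(1) + 2*(0)*conj(1) + 2*(0)*conj(1) + 5*(-1)*conj(-1)]
      = (1/10)[(5) + (0) + (0) + (5)] = 10/10 = 1
  <chi_rho, chi_3> = (1/10)[1*(5)*conj(2) + 2*(0)*conj(-1/2 + sqrt(5)/2) + 2*(0)*conj(-sqrt(5)/2 - 1/2) + 5*(-1)*conj(0)]
      = (1/10)[(10) + (0) + (0) + (0)] = 10/10 = 1
  <chi_rho, chi_4> = (1/10)[1*(5)*conj(2) + 2*(0)*conj(-sqrt(5)/2 - 1/2) + 2*(0)*conj(-1/2 + sqrt(5)/2) + 5*(-1)*conj(0)]
      = (1/10)[(10) + (0) + (0) + (0)] = 10/10 = 1
Dimension check: dim(rho) = sum (mult * dim) = 0*1 + 1*1 + 1*2 + 1*2 = 5 = chi_rho(e) = 5.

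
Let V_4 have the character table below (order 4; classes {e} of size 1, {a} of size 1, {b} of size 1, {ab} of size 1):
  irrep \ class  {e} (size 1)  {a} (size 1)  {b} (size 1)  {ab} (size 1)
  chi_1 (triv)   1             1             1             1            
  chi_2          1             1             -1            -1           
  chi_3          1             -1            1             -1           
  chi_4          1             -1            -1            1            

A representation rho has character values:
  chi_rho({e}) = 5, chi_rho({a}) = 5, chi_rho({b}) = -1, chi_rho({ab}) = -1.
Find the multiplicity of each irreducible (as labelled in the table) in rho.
Multiplicities: chi_1: 2, chi_2: 3, chi_3: 0, chi_4: 0.

Use <chi_rho, chi> = (1/|G|) sum_C |C| * chi_rho(C) * conj(chi(C)) with |G| = 4 for each irreducible chi in the table:
  <chi_rho, chi_1> = (1/4)[1*(5)*conj(1) + 1*(5)*conj(1) + 1*(-1)*conj(1) + 1*(-1)*conj(1)]
      = (1/4)[(5) + (5) + (-1) + (-1)] = 8/4 = 2
  <chi_rho, chi_2> = (1/4)[1*(5)*conj(1) + 1*(5)*conj(1) + 1*(-1)*conj(-1) + 1*(-1)*conj(-1)]
      = (1/4)[(5) + (5) + (1) + (1)] = 12/4 = 3
  <chi_rho, chi_3> = (1/4)[1*(5)*conj(1) + 1*(5)*conj(-1) + 1*(-1)*conj(1) + 1*(-1)*conj(-1)]
      = (1/4)[(5) + (-5) + (-1) + (1)] = 0/4 = 0
  <chi_rho, chi_4> = (1/4)[1*(5)*conj(1) + 1*(5)*conj(-1) + 1*(-1)*conj(-1) + 1*(-1)*conj(1)]
      = (1/4)[(5) + (-5) + (1) + (-1)] = 0/4 = 0
Dimension check: dim(rho) = sum (mult * dim) = 2*1 + 3*1 + 0*1 + 0*1 = 5 = chi_rho(e) = 5.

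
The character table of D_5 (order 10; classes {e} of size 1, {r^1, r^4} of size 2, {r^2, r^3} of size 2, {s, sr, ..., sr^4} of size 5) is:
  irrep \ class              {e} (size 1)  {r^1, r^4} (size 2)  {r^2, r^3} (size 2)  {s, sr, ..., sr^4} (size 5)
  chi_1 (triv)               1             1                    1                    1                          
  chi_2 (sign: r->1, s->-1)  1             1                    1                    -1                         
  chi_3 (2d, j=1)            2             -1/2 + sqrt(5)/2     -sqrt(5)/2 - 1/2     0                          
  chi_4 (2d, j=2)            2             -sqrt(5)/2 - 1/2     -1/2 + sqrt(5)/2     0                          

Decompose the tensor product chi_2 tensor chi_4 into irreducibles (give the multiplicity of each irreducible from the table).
chi_2 tensor chi_4 = chi_4 (all other irreducibles have multiplicity 0).

Working: The character of a tensor product is the pointwise product (chi_2 * chi_4)(C) = chi_2(C) * chi_4(C):
  {e}: (1)*(2), {r^1, r^4}: (1)*(-sqrt(5)/2 - 1/2), {r^2, r^3}: (1)*(-1/2 + sqrt(5)/2), {s, sr, ..., sr^4}: (-1)*(0)
so (chi_2 * chi_4) takes values
  {e} -> 2, {r^1, r^4} -> -sqrt(5)/2 - 1/2, {r^2, r^3} -> -1/2 + sqrt(5)/2, {s, sr, ..., sr^4} -> 0.
Now take the inner product of this character with each irreducible chi from the table, <chi_2*chi_4, chi> = (1/10) sum_C |C| (chi_2*chi_4)(C) conj(chi(C)):
  <chi_2*chi_4, chi_1> = (1/10)[1*(2)*conj(1) + 2*(-sqrt(5)/2 - 1/2)*conj(1) + 2*(-1/2 + sqrt(5)/2)*conj(1) + 5*(0)*conj(1)]
      = (1/10)[(2) + (-sqrt(5) - 1) + (-1 + sqrt(5)) + (0)] = 0/10 = 0
  <chi_2*chi_4, chi_2> = (1/10)[1*(2)*conj(1) + 2*(-sqrt(5)/2 - 1/2)*conj(1) + 2*(-1/2 + sqrt(5)/2)*conj(1) + 5*(0)*conj(-1)]
      = (1/10)[(2) + (-sqrt(5) - 1) + (-1 + sqrt(5)) + (0)] = 0/10 = 0
  <chi_2*chi_4, chi_3> = (1/10)[1*(2)*conj(2) + 2*(-sqrt(5)/2 - 1/2)*conj(-1/2 + sqrt(5)/2) + 2*(-1/2 + sqrt(5)/2)*conj(-sqrt(5)/2 - 1/2) + 5*(0)*conj(0)]
      = (1/10)[(4) + (-2) + (-2) + (0)] = 0/10 = 0
  <chi_2*chi_4, chi_4> = (1/10)[1*(2)*conj(2) + 2*(-sqrt(5)/2 - 1/2)*conj(-sqrt(5)/2 - 1/2) + 2*(-1/2 + sqrt(5)/2)*conj(-1/2 + sqrt(5)/2) + 5*(0)*conj(0)]
      = (1/10)[(4) + (sqrt(5) + 3) + (3 - sqrt(5)) + (0)] = 10/10 = 1
Hence the multiplicities are chi_4: 1. Dimension check: dim(chi_2)*dim(chi_4) = 1*2 = 2 and sum (mult * dim) = 1*2 = 2.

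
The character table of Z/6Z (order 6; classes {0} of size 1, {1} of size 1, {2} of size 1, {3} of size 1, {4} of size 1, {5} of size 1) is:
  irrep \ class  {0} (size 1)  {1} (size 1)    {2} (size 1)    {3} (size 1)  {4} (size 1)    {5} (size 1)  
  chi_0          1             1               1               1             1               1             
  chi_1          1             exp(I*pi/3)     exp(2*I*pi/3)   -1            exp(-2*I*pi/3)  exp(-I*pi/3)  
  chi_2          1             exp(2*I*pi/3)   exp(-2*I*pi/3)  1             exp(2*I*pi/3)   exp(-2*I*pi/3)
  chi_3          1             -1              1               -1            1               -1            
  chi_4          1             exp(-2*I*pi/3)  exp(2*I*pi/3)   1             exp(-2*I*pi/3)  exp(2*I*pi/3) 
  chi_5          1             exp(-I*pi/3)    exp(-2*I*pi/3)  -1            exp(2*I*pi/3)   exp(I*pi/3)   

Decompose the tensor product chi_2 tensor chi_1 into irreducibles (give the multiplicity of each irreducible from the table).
chi_2 tensor chi_1 = chi_3 (all other irreducibles have multiplicity 0).

Details: The character of a tensor product is the pointwise product (chi_2 * chi_1)(C) = chi_2(C) * chi_1(C):
  {0}: (1)*(1), {1}: (exp(2*I*pi/3))*(exp(I*pi/3)), {2}: (exp(-2*I*pi/3))*(exp(2*I*pi/3)), {3}: (1)*(-1), {4}: (exp(2*I*pi/3))*(exp(-2*I*pi/3)), {5}: (exp(-2*I*pi/3))*(exp(-I*pi/3))
so (chi_2 * chi_1) takes values
  {0} -> 1, {1} -> -1, {2} -> 1, {3} -> -1, {4} -> 1, {5} -> -1.
Now take the inner product of this character with each irreducible chi from the table, <chi_2*chi_1, chi> = (1/6) sum_C |C| (chi_2*chi_1)(C) conj(chi(C)):
  <chi_2*chi_1, chi_0> = (1/6)[1*(1)*conj(1) + 1*(-1)*conj(1) + 1*(1)*conj(1) + 1*(-1)*conj(1) + 1*(1)*conj(1) + 1*(-1)*conj(1)]
      = (1/6)[(1) + (-1) + (1) + (-1) + (1) + (-1)] = 0/6 = 0
  <chi_2*chi_1, chi_1> = (1/6)[1*(1)*conj(1) + 1*(-1)*conj(exp(I*pi/3)) + 1*(1)*conj(exp(2*I*pi/3)) + 1*(-1)*conj(-1) + 1*(1)*conj(exp(-2*I*pi/3)) + 1*(-1)*conj(exp(-I*pi/3))]
      = (1/6)[(1) + (-exp(-I*pi/3)) + (exp(-2*I*pi/3)) + (1) + (exp(2*I*pi/3)) + (-exp(I*pi/3))] = 0/6 = 0
  <chi_2*chi_1, chi_2> = (1/6)[1*(1)*conj(1) + 1*(-1)*conj(exp(2*I*pi/3)) + 1*(1)*conj(exp(-2*I*pi/3)) + 1*(-1)*conj(1) + 1*(1)*conj(exp(2*I*pi/3)) + 1*(-1)*conj(exp(-2*I*pi/3))]
      = (1/6)[(1) + (-exp(-2*I*pi/3)) + (exp(2*I*pi/3)) + (-1) + (exp(-2*I*pi/3)) + (-exp(2*I*pi/3))] = 0/6 = 0
  <chi_2*chi_1, chi_3> = (1/6)[1*(1)*conj(1) + 1*(-1)*conj(-1) + 1*(1)*conj(1) + 1*(-1)*conj(-1) + 1*(1)*conj(1) + 1*(-1)*conj(-1)]
      = (1/6)[(1) + (1) + (1) + (1) + (1) + (1)] = 6/6 = 1
  <chi_2*chi_1, chi_4> = (1/6)[1*(1)*conj(1) + 1*(-1)*conj(exp(-2*I*pi/3)) + 1*(1)*conj(exp(2*I*pi/3)) + 1*(-1)*conj(1) + 1*(1)*conj(exp(-2*I*pi/3)) + 1*(-1)*conj(exp(2*I*pi/3))]
      = (1/6)[(1) + (-exp(2*I*pi/3)) + (exp(-2*I*pi/3)) + (-1) + (exp(2*I*pi/3)) + (-exp(-2*I*pi/3))] = 0/6 = 0
  <chi_2*chi_1, chi_5> = (1/6)[1*(1)*conj(1) + 1*(-1)*conj(exp(-I*pi/3)) + 1*(1)*conj(exp(-2*I*pi/3)) + 1*(-1)*conj(-1) + 1*(1)*conj(exp(2*I*pi/3)) + 1*(-1)*conj(exp(I*pi/3))]
      = (1/6)[(1) + (-exp(I*pi/3)) + (exp(2*I*pi/3)) + (1) + (exp(-2*I*pi/3)) + (-exp(-I*pi/3))] = 0/6 = 0
(Exp terms are combined using exp(i*s)*conj(exp(i*t)) = exp(i*(s-t)), and sums of them are collapsed using the identity that for every m > 1 the m distinct m-th roots of unity sum to 0, e.g. 1 + exp(2*I*pi/3) + exp(-2*I*pi/3) = 0.)
Hence the multiplicities are chi_3: 1. Dimension check: dim(chi_2)*dim(chi_1) = 1*1 = 1 and sum (mult * dim) = 1*1 = 1.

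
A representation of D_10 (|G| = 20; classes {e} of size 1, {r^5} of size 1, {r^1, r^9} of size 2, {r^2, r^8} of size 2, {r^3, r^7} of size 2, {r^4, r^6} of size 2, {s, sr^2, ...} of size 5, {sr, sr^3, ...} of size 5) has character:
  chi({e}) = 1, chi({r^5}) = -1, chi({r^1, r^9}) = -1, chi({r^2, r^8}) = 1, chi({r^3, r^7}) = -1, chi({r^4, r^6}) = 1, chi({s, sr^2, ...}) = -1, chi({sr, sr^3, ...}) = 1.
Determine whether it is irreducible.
Irreducible: <chi, chi> = 1.

Explanation: <chi, chi> = (1/|G|) sum_C |C| * |chi(C)|^2 = (1/20)[1*|1|^2 + 1*|-1|^2 + 2*|-1|^2 + 2*|1|^2 + 2*|-1|^2 + 2*|1|^2 + 5*|-1|^2 + 5*|1|^2]
  = (1/20)[(1) + (1) + (2) + (2) + (2) + (2) + (5) + (5)] = 20/20 = 1.
A character is irreducible iff <chi, chi> = 1, so this representation is irreducible.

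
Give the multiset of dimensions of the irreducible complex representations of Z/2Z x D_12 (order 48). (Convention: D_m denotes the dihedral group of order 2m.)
Dimensions: 1, 1, 1, 1, 1, 1, 1, 1, 2, 2, 2, 2, 2, 2, 2, 2, 2, 2

Solution. There are 18 irreducibles (= number of conjugacy classes). Their dimensions d_i satisfy sum d_i^2 = |G| = 48: 1 + 1 + 1 + 1 + 1 + 1 + 1 + 1 + 4 + 4 + 4 + 4 + 4 + 4 + 4 + 4 + 4 + 4 = 48. (For the product with Z/2Z: each of the 2 1-dim characters of Z/2Z tensors with each irrep of D_12, giving 2 copies of each D_12-dimension.)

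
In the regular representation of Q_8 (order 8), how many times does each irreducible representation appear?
Each irreducible V_i of dimension d_i appears with multiplicity d_i, i.e. rho_reg = (direct sum over all irreducibles V_i) d_i V_i. The irreducible dimensions for Q_8 are 1, 1, 1, 1, 2: 4 irreducibles of dimension 1, each with multiplicity 1; 1 irreducible of dimension 2, with multiplicity 2. Total dimension 4*1*1 + 1*2*2 = 8 = |G|.

Details: General theorem: in the regular representation of a finite group G, each irreducible appears with multiplicity equal to its dimension. Check: dim(rho_reg) = sum d_i^2 = 1 + 1 + 1 + 1 + 4 = 8 = |G|.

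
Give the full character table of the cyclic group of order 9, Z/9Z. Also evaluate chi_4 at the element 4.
Character table of Z/9Z (irreps indexed chi_0,...,chi_8 with chi_k(m) = zeta_9^(k*m), zeta_9 = exp(2*pi*i/9)):
  irrep \ class  {0} (size 1)  {1} (size 1)    {2} (size 1)    {3} (size 1)    {4} (size 1)    {5} (size 1)    {6} (size 1)    {7} (size 1)    {8} (size 1)  
  chi_0          1             1               1               1               1               1               1               1               1             
  chi_1          1             exp(2*I*pi/9)   exp(4*I*pi/9)   exp(2*I*pi/3)   exp(8*I*pi/9)   exp(-8*I*pi/9)  exp(-2*I*pi/3)  exp(-4*I*pi/9)  exp(-2*I*pi/9)
  chi_2          1             exp(4*I*pi/9)   exp(8*I*pi/9)   exp(-2*I*pi/3)  exp(-2*I*pi/9)  exp(2*I*pi/9)   exp(2*I*pi/3)   exp(-8*I*pi/9)  exp(-4*I*pi/9)
  chi_3          1             exp(2*I*pi/3)   exp(-2*I*pi/3)  1               exp(2*I*pi/3)   exp(-2*I*pi/3)  1               exp(2*I*pi/3)   exp(-2*I*pi/3)
  chi_4          1             exp(8*I*pi/9)   exp(-2*I*pi/9)  exp(2*I*pi/3)   exp(-4*I*pi/9)  exp(4*I*pi/9)   exp(-2*I*pi/3)  exp(2*I*pi/9)   exp(-8*I*pi/9)
  chi_5          1             exp(-8*I*pi/9)  exp(2*I*pi/9)   exp(-2*I*pi/3)  exp(4*I*pi/9)   exp(-4*I*pi/9)  exp(2*I*pi/3)   exp(-2*I*pi/9)  exp(8*I*pi/9) 
  chi_6          1             exp(-2*I*pi/3)  exp(2*I*pi/3)   1               exp(-2*I*pi/3)  exp(2*I*pi/3)   1               exp(-2*I*pi/3)  exp(2*I*pi/3) 
  chi_7          1             exp(-4*I*pi/9)  exp(-8*I*pi/9)  exp(2*I*pi/3)   exp(2*I*pi/9)   exp(-2*I*pi/9)  exp(-2*I*pi/3)  exp(8*I*pi/9)   exp(4*I*pi/9) 
  chi_8          1             exp(-2*I*pi/9)  exp(-4*I*pi/9)  exp(-2*I*pi/3)  exp(-8*I*pi/9)  exp(8*I*pi/9)   exp(2*I*pi/3)   exp(4*I*pi/9)   exp(2*I*pi/9) 

Spot check: chi_4(4) = zeta_9^(4*4) = zeta_9^16 = exp(-4*I*pi/9).

Why: Z/9Z is abelian, so all 9 irreducible complex representations are 1-dimensional. They are given by chi_k(m) = zeta_9^(k*m) for k = 0,...,8. Row orthogonality: sum_m chi_k(m) conj(chi_l(m)) = 9 * [k = l].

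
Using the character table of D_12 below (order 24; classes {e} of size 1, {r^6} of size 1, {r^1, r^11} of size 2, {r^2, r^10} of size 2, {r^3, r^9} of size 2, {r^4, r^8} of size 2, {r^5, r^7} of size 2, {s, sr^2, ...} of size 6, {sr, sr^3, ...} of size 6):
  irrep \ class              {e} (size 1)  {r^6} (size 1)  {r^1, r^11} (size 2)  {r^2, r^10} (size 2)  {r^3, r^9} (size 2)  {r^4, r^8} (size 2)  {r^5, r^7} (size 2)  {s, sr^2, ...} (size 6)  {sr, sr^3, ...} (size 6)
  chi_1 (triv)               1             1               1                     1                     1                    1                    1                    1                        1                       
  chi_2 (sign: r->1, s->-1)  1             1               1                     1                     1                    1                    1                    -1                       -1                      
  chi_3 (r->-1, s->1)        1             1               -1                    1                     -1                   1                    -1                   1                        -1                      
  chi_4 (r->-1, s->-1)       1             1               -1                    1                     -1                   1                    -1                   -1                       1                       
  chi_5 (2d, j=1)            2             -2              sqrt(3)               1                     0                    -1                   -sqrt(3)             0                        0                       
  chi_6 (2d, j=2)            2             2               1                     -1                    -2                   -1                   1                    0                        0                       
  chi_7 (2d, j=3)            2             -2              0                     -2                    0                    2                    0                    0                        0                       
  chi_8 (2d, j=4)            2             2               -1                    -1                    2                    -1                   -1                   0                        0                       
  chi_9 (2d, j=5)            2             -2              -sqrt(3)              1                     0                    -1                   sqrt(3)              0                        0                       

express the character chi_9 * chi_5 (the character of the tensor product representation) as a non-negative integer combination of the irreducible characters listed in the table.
chi_9 tensor chi_5 = chi_3 + chi_4 + chi_8 (all other irreducibles have multiplicity 0).

Derivation: The character of a tensor product is the pointwise product (chi_9 * chi_5)(C) = chi_9(C) * chi_5(C):
  {e}: (2)*(2), {r^6}: (-2)*(-2), {r^1, r^11}: (-sqrt(3))*(sqrt(3)), {r^2, r^10}: (1)*(1), {r^3, r^9}: (0)*(0), {r^4, r^8}: (-1)*(-1), {r^5, r^7}: (sqrt(3))*(-sqrt(3)), {s, sr^2, ...}: (0)*(0), {sr, sr^3, ...}: (0)*(0)
so (chi_9 * chi_5) takes values
  {e} -> 4, {r^6} -> 4, {r^1, r^11} -> -3, {r^2, r^10} -> 1, {r^3, r^9} -> 0, {r^4, r^8} -> 1, {r^5, r^7} -> -3, {s, sr^2, ...} -> 0, {sr, sr^3, ...} -> 0.
Now take the inner product of this character with each irreducible chi from the table, <chi_9*chi_5, chi> = (1/24) sum_C |C| (chi_9*chi_5)(C) conj(chi(C)):
  <chi_9*chi_5, chi_1> = (1/24)[1*(4)*conj(1) + 1*(4)*conj(1) + 2*(-3)*conj(1) + 2*(1)*conj(1) + 2*(0)*conj(1) + 2*(1)*conj(1) + 2*(-3)*conj(1) + 6*(0)*conj(1) + 6*(0)*conj(1)]
      = (1/24)[(4) + (4) + (-6) + (2) + (0) + (2) + (-6) + (0) + (0)] = 0/24 = 0
  <chi_9*chi_5, chi_2> = (1/24)[1*(4)*conj(1) + 1*(4)*conj(1) + 2*(-3)*conj(1) + 2*(1)*conj(1) + 2*(0)*conj(1) + 2*(1)*conj(1) + 2*(-3)*conj(1) + 6*(0)*conj(-1) + 6*(0)*conj(-1)]
      = (1/24)[(4) + (4) + (-6) + (2) + (0) + (2) + (-6) + (0) + (0)] = 0/24 = 0
  <chi_9*chi_5, chi_3> = (1/24)[1*(4)*conj(1) + 1*(4)*conj(1) + 2*(-3)*conj(-1) + 2*(1)*conj(1) + 2*(0)*conj(-1) + 2*(1)*conj(1) + 2*(-3)*conj(-1) + 6*(0)*conj(1) + 6*(0)*conj(-1)]
      = (1/24)[(4) + (4) + (6) + (2) + (0) + (2) + (6) + (0) + (0)] = 24/24 = 1
  <chi_9*chi_5, chi_4> = (1/24)[1*(4)*conj(1) + 1*(4)*conj(1) + 2*(-3)*conj(-1) + 2*(1)*conj(1) + 2*(0)*conj(-1) + 2*(1)*conj(1) + 2*(-3)*conj(-1) + 6*(0)*conj(-1) + 6*(0)*conj(1)]
      = (1/24)[(4) + (4) + (6) + (2) + (0) + (2) + (6) + (0) + (0)] = 24/24 = 1
  <chi_9*chi_5, chi_5> = (1/24)[1*(4)*conj(2) + 1*(4)*conj(-2) + 2*(-3)*conj(sqrt(3)) + 2*(1)*conj(1) + 2*(0)*conj(0) + 2*(1)*conj(-1) + 2*(-3)*conj(-sqrt(3)) + 6*(0)*conj(0) + 6*(0)*conj(0)]
      = (1/24)[(8) + (-8) + (-6*sqrt(3)) + (2) + (0) + (-2) + (6*sqrt(3)) + (0) + (0)] = 0/24 = 0
  <chi_9*chi_5, chi_6> = (1/24)[1*(4)*conj(2) + 1*(4)*conj(2) + 2*(-3)*conj(1) + 2*(1)*conj(-1) + 2*(0)*conj(-2) + 2*(1)*conj(-1) + 2*(-3)*conj(1) + 6*(0)*conj(0) + 6*(0)*conj(0)]
      = (1/24)[(8) + (8) + (-6) + (-2) + (0) + (-2) + (-6) + (0) + (0)] = 0/24 = 0
  <chi_9*chi_5, chi_7> = (1/24)[1*(4)*conj(2) + 1*(4)*conj(-2) + 2*(-3)*conj(0) + 2*(1)*conj(-2) + 2*(0)*conj(0) + 2*(1)*conj(2) + 2*(-3)*conj(0) + 6*(0)*conj(0) + 6*(0)*conj(0)]
      = (1/24)[(8) + (-8) + (0) + (-4) + (0) + (4) + (0) + (0) + (0)] = 0/24 = 0
  <chi_9*chi_5, chi_8> = (1/24)[1*(4)*conj(2) + 1*(4)*conj(2) + 2*(-3)*conj(-1) + 2*(1)*conj(-1) + 2*(0)*conj(2) + 2*(1)*conj(-1) + 2*(-3)*conj(-1) + 6*(0)*conj(0) + 6*(0)*conj(0)]
      = (1/24)[(8) + (8) + (6) + (-2) + (0) + (-2) + (6) + (0) + (0)] = 24/24 = 1
  <chi_9*chi_5, chi_9> = (1/24)[1*(4)*conj(2) + 1*(4)*conj(-2) + 2*(-3)*conj(-sqrt(3)) + 2*(1)*conj(1) + 2*(0)*conj(0) + 2*(1)*conj(-1) + 2*(-3)*conj(sqrt(3)) + 6*(0)*conj(0) + 6*(0)*conj(0)]
      = (1/24)[(8) + (-8) + (6*sqrt(3)) + (2) + (0) + (-2) + (-6*sqrt(3)) + (0) + (0)] = 0/24 = 0
Hence the multiplicities are chi_3: 1, chi_4: 1, chi_8: 1. Dimension check: dim(chi_9)*dim(chi_5) = 2*2 = 4 and sum (mult * dim) = 1*1 + 1*1 + 1*2 = 4.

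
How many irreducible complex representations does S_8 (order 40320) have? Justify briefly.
22

Solution. The number of irreducible complex representations of a finite group equals its number of conjugacy classes. Conjugacy classes in S_8 correspond to cycle types, i.e. partitions of 8; there are p(8) = 22 of them, so S_8 (order 40320) has exactly 22 irreducible complex representations.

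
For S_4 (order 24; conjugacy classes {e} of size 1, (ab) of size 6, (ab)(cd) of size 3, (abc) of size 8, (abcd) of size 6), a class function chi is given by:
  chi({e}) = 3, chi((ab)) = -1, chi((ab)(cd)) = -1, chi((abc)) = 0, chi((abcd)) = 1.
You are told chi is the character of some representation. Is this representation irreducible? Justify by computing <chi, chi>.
Irreducible: <chi, chi> = 1.

Proof sketch: <chi, chi> = (1/|G|) sum_C |C| * |chi(C)|^2 = (1/24)[1*|3|^2 + 6*|-1|^2 + 3*|-1|^2 + 8*|0|^2 + 6*|1|^2]
  = (1/24)[(9) + (6) + (3) + (0) + (6)] = 24/24 = 1.
A character is irreducible iff <chi, chi> = 1, so this representation is irreducible.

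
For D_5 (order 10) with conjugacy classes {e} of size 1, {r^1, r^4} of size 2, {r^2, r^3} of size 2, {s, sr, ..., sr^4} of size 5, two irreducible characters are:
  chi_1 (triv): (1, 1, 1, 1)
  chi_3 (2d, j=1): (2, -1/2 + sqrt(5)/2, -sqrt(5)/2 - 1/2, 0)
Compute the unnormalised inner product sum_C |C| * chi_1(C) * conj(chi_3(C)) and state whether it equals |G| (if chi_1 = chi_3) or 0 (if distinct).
Sum = 0; so <chi_1, chi_3> = 0 (distinct irreducibles are orthogonal).

Compute term by term over conjugacy classes (|C| * chi_1(C) * conj(chi_3(C))):
  1*(1)*conj(2) + 2*(1)*conj(-1/2 + sqrt(5)/2) + 2*(1)*conj(-sqrt(5)/2 - 1/2) + 5*(1)*conj(0)
  = (2) + (-1 + sqrt(5)) + (-sqrt(5) - 1) + (0)
  = 0.
Dividing by |G| = 10 gives 0/10 = 0, matching the row-orthogonality relation <chi_1, chi_3> = [chi_1 = chi_3].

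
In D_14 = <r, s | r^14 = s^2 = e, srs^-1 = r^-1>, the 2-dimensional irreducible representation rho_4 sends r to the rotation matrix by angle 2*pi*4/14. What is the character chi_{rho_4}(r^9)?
chi_{rho_4}(r^9) = 2*cos(2*pi*4*9/14) = -2*cos(pi/7)

Derivation: rho_4(r^9) is rotation by angle 2*pi*4*9/14, whose trace is 2*cos(2*pi*4*9/14) = -2*cos(pi/7).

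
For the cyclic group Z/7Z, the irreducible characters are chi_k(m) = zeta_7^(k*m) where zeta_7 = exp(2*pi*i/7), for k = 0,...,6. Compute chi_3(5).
chi_3(5) = zeta_7^15 = exp(2*I*pi/7)

Argument: chi_3(5) = zeta_7^(3*5) = zeta_7^15. Since zeta_7^7 = 1, this equals zeta_7^1 = exp(2*pi*i*1/7) = exp(2*I*pi/7).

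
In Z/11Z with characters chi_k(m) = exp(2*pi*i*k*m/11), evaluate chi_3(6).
chi_3(6) = zeta_11^18 = exp(-8*I*pi/11)

Derivation: chi_3(6) = zeta_11^(3*6) = zeta_11^18. Since zeta_11^11 = 1, this equals zeta_11^7 = exp(2*pi*i*7/11) = exp(-8*I*pi/11).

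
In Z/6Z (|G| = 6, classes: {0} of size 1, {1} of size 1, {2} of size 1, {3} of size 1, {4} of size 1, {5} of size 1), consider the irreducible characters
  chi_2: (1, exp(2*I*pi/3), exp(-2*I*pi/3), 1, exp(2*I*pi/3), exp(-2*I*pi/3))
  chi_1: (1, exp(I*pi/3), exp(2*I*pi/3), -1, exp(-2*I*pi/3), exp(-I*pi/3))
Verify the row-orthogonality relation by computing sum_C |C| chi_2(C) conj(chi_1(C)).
Sum = 0; so <chi_2, chi_1> = 0 (distinct irreducibles are orthogonal).

Proof sketch: Compute term by term over conjugacy classes (|C| * chi_2(C) * conj(chi_1(C))):
  1*(1)*conj(1) + 1*(exp(2*I*pi/3))*conj(exp(I*pi/3)) + 1*(exp(-2*I*pi/3))*conj(exp(2*I*pi/3)) + 1*(1)*conj(-1) + 1*(exp(2*I*pi/3))*conj(exp(-2*I*pi/3)) + 1*(exp(-2*I*pi/3))*conj(exp(-I*pi/3))
  = (1) + (exp(I*pi/3)) + (exp(2*I*pi/3)) + (-1) + (exp(-2*I*pi/3)) + (exp(-I*pi/3))
  = 0.
(Exp terms are combined using exp(i*s)*conj(exp(i*t)) = exp(i*(s-t)), and sums of them are collapsed using the identity that for every m > 1 the m distinct m-th roots of unity sum to 0, e.g. 1 + exp(2*I*pi/3) + exp(-2*I*pi/3) = 0.)
Dividing by |G| = 6 gives 0/6 = 0, matching the row-orthogonality relation <chi_2, chi_1> = [chi_2 = chi_1].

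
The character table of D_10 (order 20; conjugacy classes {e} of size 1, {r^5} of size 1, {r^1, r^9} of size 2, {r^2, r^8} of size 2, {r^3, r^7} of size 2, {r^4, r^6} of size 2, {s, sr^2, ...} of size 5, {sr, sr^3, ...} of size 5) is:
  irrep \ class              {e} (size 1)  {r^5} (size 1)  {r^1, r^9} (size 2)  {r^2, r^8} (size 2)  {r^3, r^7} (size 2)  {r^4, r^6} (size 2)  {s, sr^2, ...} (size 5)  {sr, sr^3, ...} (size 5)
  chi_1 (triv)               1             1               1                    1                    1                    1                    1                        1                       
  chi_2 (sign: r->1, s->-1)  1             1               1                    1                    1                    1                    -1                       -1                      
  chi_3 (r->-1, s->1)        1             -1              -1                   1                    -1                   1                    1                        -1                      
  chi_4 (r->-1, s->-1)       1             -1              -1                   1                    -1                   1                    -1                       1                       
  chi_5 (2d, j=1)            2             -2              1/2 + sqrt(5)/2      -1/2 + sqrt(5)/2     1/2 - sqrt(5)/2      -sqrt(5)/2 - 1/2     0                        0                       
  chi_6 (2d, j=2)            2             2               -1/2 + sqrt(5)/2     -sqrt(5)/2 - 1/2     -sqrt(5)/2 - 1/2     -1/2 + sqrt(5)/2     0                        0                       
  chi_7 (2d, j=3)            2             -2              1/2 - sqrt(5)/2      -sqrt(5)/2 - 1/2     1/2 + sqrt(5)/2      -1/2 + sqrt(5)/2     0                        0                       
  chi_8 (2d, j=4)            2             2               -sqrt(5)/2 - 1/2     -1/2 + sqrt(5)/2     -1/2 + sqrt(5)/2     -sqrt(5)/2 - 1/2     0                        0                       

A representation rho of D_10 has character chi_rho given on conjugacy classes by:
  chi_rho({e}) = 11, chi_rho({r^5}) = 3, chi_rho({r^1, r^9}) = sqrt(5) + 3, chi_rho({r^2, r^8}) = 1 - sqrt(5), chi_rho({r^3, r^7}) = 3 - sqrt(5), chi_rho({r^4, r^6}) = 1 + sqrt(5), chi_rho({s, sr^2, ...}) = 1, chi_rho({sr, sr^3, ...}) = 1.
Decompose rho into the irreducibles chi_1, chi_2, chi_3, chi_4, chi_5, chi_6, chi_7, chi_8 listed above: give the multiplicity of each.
Multiplicities: chi_1: 2, chi_2: 1, chi_3: 0, chi_4: 0, chi_5: 1, chi_6: 2, chi_7: 1, chi_8: 0.

Working: Use <chi_rho, chi> = (1/|G|) sum_C |C| * chi_rho(C) * conj(chi(C)) with |G| = 20 for each irreducible chi in the table:
  <chi_rho, chi_1> = (1/20)[1*(11)*conj(1) + 1*(3)*conj(1) + 2*(sqrt(5) + 3)*conj(1) + 2*(1 - sqrt(5))*conj(1) + 2*(3 - sqrt(5))*conj(1) + 2*(1 + sqrt(5))*conj(1) + 5*(1)*conj(1) + 5*(1)*conj(1)]
      = (1/20)[(11) + (3) + (2*sqrt(5) + 6) + (2 - 2*sqrt(5)) + (6 - 2*sqrt(5)) + (2 + 2*sqrt(5)) + (5) + (5)] = 40/20 = 2
  <chi_rho, chi_2> = (1/20)[1*(11)*conj(1) + 1*(3)*conj(1) + 2*(sqrt(5) + 3)*conj(1) + 2*(1 - sqrt(5))*conj(1) + 2*(3 - sqrt(5))*conj(1) + 2*(1 + sqrt(5))*conj(1) + 5*(1)*conj(-1) + 5*(1)*conj(-1)]
      = (1/20)[(11) + (3) + (2*sqrt(5) + 6) + (2 - 2*sqrt(5)) + (6 - 2*sqrt(5)) + (2 + 2*sqrt(5)) + (-5) + (-5)] = 20/20 = 1
  <chi_rho, chi_3> = (1/20)[1*(11)*conj(1) + 1*(3)*conj(-1) + 2*(sqrt(5) + 3)*conj(-1) + 2*(1 - sqrt(5))*conj(1) + 2*(3 - sqrt(5))*conj(-1) + 2*(1 + sqrt(5))*conj(1) + 5*(1)*conj(1) + 5*(1)*conj(-1)]
      = (1/20)[(11) + (-3) + (-6 - 2*sqrt(5)) + (2 - 2*sqrt(5)) + (-6 + 2*sqrt(5)) + (2 + 2*sqrt(5)) + (5) + (-5)] = 0/20 = 0
  <chi_rho, chi_4> = (1/20)[1*(11)*conj(1) + 1*(3)*conj(-1) + 2*(sqrt(5) + 3)*conj(-1) + 2*(1 - sqrt(5))*conj(1) + 2*(3 - sqrt(5))*conj(-1) + 2*(1 + sqrt(5))*conj(1) + 5*(1)*conj(-1) + 5*(1)*conj(1)]
      = (1/20)[(11) + (-3) + (-6 - 2*sqrt(5)) + (2 - 2*sqrt(5)) + (-6 + 2*sqrt(5)) + (2 + 2*sqrt(5)) + (-5) + (5)] = 0/20 = 0
  <chi_rho, chi_5> = (1/20)[1*(11)*conj(2) + 1*(3)*conj(-2) + 2*(sqrt(5) + 3)*conj(1/2 + sqrt(5)/2) + 2*(1 - sqrt(5))*conj(-1/2 + sqrt(5)/2) + 2*(3 - sqrt(5))*conj(1/2 - sqrt(5)/2) + 2*(1 + sqrt(5))*conj(-sqrt(5)/2 - 1/2) + 5*(1)*conj(0) + 5*(1)*conj(0)]
      = (1/20)[(22) + (-6) + (8 + 4*sqrt(5)) + (-6 + 2*sqrt(5)) + (8 - 4*sqrt(5)) + (-6 - 2*sqrt(5)) + (0) + (0)] = 20/20 = 1
  <chi_rho, chi_6> = (1/20)[1*(11)*conj(2) + 1*(3)*conj(2) + 2*(sqrt(5) + 3)*conj(-1/2 + sqrt(5)/2) + 2*(1 - sqrt(5))*conj(-sqrt(5)/2 - 1/2) + 2*(3 - sqrt(5))*conj(-sqrt(5)/2 - 1/2) + 2*(1 + sqrt(5))*conj(-1/2 + sqrt(5)/2) + 5*(1)*conj(0) + 5*(1)*conj(0)]
      = (1/20)[(22) + (6) + (2 + 2*sqrt(5)) + (4) + (2 - 2*sqrt(5)) + (4) + (0) + (0)] = 40/20 = 2
  <chi_rho, chi_7> = (1/20)[1*(11)*conj(2) + 1*(3)*conj(-2) + 2*(sqrt(5) + 3)*conj(1/2 - sqrt(5)/2) + 2*(1 - sqrt(5))*conj(-sqrt(5)/2 - 1/2) + 2*(3 - sqrt(5))*conj(1/2 + sqrt(5)/2) + 2*(1 + sqrt(5))*conj(-1/2 + sqrt(5)/2) + 5*(1)*conj(0) + 5*(1)*conj(0)]
      = (1/20)[(22) + (-6) + (-2*sqrt(5) - 2) + (4) + (-2 + 2*sqrt(5)) + (4) + (0) + (0)] = 20/20 = 1
  <chi_rho, chi_8> = (1/20)[1*(11)*conj(2) + 1*(3)*conj(2) + 2*(sqrt(5) + 3)*conj(-sqrt(5)/2 - 1/2) + 2*(1 - sqrt(5))*conj(-1/2 + sqrt(5)/2) + 2*(3 - sqrt(5))*conj(-1/2 + sqrt(5)/2) + 2*(1 + sqrt(5))*conj(-sqrt(5)/2 - 1/2) + 5*(1)*conj(0) + 5*(1)*conj(0)]
      = (1/20)[(22) + (6) + (-4*sqrt(5) - 8) + (-6 + 2*sqrt(5)) + (-8 + 4*sqrt(5)) + (-6 - 2*sqrt(5)) + (0) + (0)] = 0/20 = 0
Dimension check: dim(rho) = sum (mult * dim) = 2*1 + 1*1 + 0*1 + 0*1 + 1*2 + 2*2 + 1*2 + 0*2 = 11 = chi_rho(e) = 11.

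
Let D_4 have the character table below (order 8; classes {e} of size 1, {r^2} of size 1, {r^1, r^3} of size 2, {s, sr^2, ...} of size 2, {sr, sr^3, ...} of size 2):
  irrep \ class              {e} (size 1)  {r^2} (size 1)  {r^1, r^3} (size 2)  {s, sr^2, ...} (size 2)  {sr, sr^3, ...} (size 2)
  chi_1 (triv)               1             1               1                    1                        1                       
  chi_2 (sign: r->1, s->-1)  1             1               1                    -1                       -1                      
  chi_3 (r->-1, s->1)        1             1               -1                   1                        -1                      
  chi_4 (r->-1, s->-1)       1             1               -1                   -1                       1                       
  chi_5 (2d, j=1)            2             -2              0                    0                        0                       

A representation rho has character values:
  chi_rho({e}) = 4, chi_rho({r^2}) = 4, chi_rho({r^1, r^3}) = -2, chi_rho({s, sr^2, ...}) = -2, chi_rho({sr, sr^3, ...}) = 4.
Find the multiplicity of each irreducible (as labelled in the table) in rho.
Multiplicities: chi_1: 1, chi_2: 0, chi_3: 0, chi_4: 3, chi_5: 0.

Solution. Use <chi_rho, chi> = (1/|G|) sum_C |C| * chi_rho(C) * conj(chi(C)) with |G| = 8 for each irreducible chi in the table:
  <chi_rho, chi_1> = (1/8)[1*(4)*conj(1) + 1*(4)*conj(1) + 2*(-2)*conj(1) + 2*(-2)*conj(1) + 2*(4)*conj(1)]
      = (1/8)[(4) + (4) + (-4) + (-4) + (8)] = 8/8 = 1
  <chi_rho, chi_2> = (1/8)[1*(4)*conj(1) + 1*(4)*conj(1) + 2*(-2)*conj(1) + 2*(-2)*conj(-1) + 2*(4)*conj(-1)]
      = (1/8)[(4) + (4) + (-4) + (4) + (-8)] = 0/8 = 0
  <chi_rho, chi_3> = (1/8)[1*(4)*conj(1) + 1*(4)*conj(1) + 2*(-2)*conj(-1) + 2*(-2)*conj(1) + 2*(4)*conj(-1)]
      = (1/8)[(4) + (4) + (4) + (-4) + (-8)] = 0/8 = 0
  <chi_rho, chi_4> = (1/8)[1*(4)*conj(1) + 1*(4)*conj(1) + 2*(-2)*conj(-1) + 2*(-2)*conj(-1) + 2*(4)*conj(1)]
      = (1/8)[(4) + (4) + (4) + (4) + (8)] = 24/8 = 3
  <chi_rho, chi_5> = (1/8)[1*(4)*conj(2) + 1*(4)*conj(-2) + 2*(-2)*conj(0) + 2*(-2)*conj(0) + 2*(4)*conj(0)]
      = (1/8)[(8) + (-8) + (0) + (0) + (0)] = 0/8 = 0
Dimension check: dim(rho) = sum (mult * dim) = 1*1 + 0*1 + 0*1 + 3*1 + 0*2 = 4 = chi_rho(e) = 4.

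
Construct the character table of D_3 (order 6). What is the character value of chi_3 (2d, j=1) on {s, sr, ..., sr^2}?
Conjugacy classes: {e} of size 1, {r^1, r^2} of size 2, {s, sr, ..., sr^2} of size 3.
Character table:
  irrep \ class              {e} (size 1)  {r^1, r^2} (size 2)  {s, sr, ..., sr^2} (size 3)
  chi_1 (triv)               1             1                    1                          
  chi_2 (sign: r->1, s->-1)  1             1                    -1                         
  chi_3 (2d, j=1)            2             -1                   0                          

Spot check: chi_3 (2d, j=1) on {s, sr, ..., sr^2} = 0.

Reasoning: D_3 has order 2*3 = 6 with 3 conjugacy classes, hence 3 irreducibles. Sum of squared dims 1 + 1 + 4 = 6 = |G|. Linear characters come from the abelianisation; the 2-dimensional irreps have character r^k -> 2*cos(2*pi*j*k/3), reflections -> 0.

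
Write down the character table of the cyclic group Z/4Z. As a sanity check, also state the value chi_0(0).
Character table of Z/4Z (irreps indexed chi_0,...,chi_3 with chi_k(m) = zeta_4^(k*m), zeta_4 = exp(2*pi*i/4)):
  irrep \ class  {0} (size 1)  {1} (size 1)  {2} (size 1)  {3} (size 1)
  chi_0          1             1             1             1           
  chi_1          1             I             -1            -I          
  chi_2          1             -1            1             -1          
  chi_3          1             -I            -1            I           

Spot check: chi_0(0) = zeta_4^(0*0) = zeta_4^0 = 1.

Z/4Z is abelian, so all 4 irreducible complex representations are 1-dimensional. They are given by chi_k(m) = zeta_4^(k*m) for k = 0,...,3. Row orthogonality: sum_m chi_k(m) conj(chi_l(m)) = 4 * [k = l].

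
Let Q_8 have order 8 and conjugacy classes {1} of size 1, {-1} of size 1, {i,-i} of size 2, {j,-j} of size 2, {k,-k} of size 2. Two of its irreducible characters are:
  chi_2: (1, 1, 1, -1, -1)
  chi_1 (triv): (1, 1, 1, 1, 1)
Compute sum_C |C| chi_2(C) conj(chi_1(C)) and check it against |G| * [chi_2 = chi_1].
Sum = 0; so <chi_2, chi_1> = 0 (distinct irreducibles are orthogonal).

Details: Compute term by term over conjugacy classes (|C| * chi_2(C) * conj(chi_1(C))):
  1*(1)*conj(1) + 1*(1)*conj(1) + 2*(1)*conj(1) + 2*(-1)*conj(1) + 2*(-1)*conj(1)
  = (1) + (1) + (2) + (-2) + (-2)
  = 0.
Dividing by |G| = 8 gives 0/8 = 0, matching the row-orthogonality relation <chi_2, chi_1> = [chi_2 = chi_1].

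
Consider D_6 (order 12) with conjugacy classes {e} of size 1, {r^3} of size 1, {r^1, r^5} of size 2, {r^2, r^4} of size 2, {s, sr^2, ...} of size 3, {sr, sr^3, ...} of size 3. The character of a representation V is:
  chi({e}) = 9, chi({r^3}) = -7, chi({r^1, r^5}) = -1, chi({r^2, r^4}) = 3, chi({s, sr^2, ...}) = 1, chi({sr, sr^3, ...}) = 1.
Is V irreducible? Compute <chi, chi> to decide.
Not irreducible (reducible): <chi, chi> = 13 > 1.

Working: <chi, chi> = (1/|G|) sum_C |C| * |chi(C)|^2 = (1/12)[1*|9|^2 + 1*|-7|^2 + 2*|-1|^2 + 2*|3|^2 + 3*|1|^2 + 3*|1|^2]
  = (1/12)[(81) + (49) + (2) + (18) + (3) + (3)] = 156/12 = 13.
A character is irreducible iff <chi, chi> = 1, so this representation is reducible.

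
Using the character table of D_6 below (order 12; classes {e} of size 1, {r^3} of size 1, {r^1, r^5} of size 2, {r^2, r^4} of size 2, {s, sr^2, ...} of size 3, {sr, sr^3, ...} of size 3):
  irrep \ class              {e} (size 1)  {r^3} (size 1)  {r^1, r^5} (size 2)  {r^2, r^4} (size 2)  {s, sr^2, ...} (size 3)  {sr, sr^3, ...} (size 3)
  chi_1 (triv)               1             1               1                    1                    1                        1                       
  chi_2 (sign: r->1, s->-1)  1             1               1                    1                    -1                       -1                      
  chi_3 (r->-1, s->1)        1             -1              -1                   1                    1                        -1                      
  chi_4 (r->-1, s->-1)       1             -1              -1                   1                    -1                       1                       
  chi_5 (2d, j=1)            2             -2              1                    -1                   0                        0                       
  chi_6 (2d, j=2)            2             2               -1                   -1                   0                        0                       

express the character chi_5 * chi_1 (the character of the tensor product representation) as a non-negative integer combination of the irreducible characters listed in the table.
chi_5 tensor chi_1 = chi_5 (all other irreducibles have multiplicity 0).

Justification: The character of a tensor product is the pointwise product (chi_5 * chi_1)(C) = chi_5(C) * chi_1(C):
  {e}: (2)*(1), {r^3}: (-2)*(1), {r^1, r^5}: (1)*(1), {r^2, r^4}: (-1)*(1), {s, sr^2, ...}: (0)*(1), {sr, sr^3, ...}: (0)*(1)
so (chi_5 * chi_1) takes values
  {e} -> 2, {r^3} -> -2, {r^1, r^5} -> 1, {r^2, r^4} -> -1, {s, sr^2, ...} -> 0, {sr, sr^3, ...} -> 0.
Now take the inner product of this character with each irreducible chi from the table, <chi_5*chi_1, chi> = (1/12) sum_C |C| (chi_5*chi_1)(C) conj(chi(C)):
  <chi_5*chi_1, chi_1> = (1/12)[1*(2)*conj(1) + 1*(-2)*conj(1) + 2*(1)*conj(1) + 2*(-1)*conj(1) + 3*(0)*conj(1) + 3*(0)*conj(1)]
      = (1/12)[(2) + (-2) + (2) + (-2) + (0) + (0)] = 0/12 = 0
  <chi_5*chi_1, chi_2> = (1/12)[1*(2)*conj(1) + 1*(-2)*conj(1) + 2*(1)*conj(1) + 2*(-1)*conj(1) + 3*(0)*conj(-1) + 3*(0)*conj(-1)]
      = (1/12)[(2) + (-2) + (2) + (-2) + (0) + (0)] = 0/12 = 0
  <chi_5*chi_1, chi_3> = (1/12)[1*(2)*conj(1) + 1*(-2)*conj(-1) + 2*(1)*conj(-1) + 2*(-1)*conj(1) + 3*(0)*conj(1) + 3*(0)*conj(-1)]
      = (1/12)[(2) + (2) + (-2) + (-2) + (0) + (0)] = 0/12 = 0
  <chi_5*chi_1, chi_4> = (1/12)[1*(2)*conj(1) + 1*(-2)*conj(-1) + 2*(1)*conj(-1) + 2*(-1)*conj(1) + 3*(0)*conj(-1) + 3*(0)*conj(1)]
      = (1/12)[(2) + (2) + (-2) + (-2) + (0) + (0)] = 0/12 = 0
  <chi_5*chi_1, chi_5> = (1/12)[1*(2)*conj(2) + 1*(-2)*conj(-2) + 2*(1)*conj(1) + 2*(-1)*conj(-1) + 3*(0)*conj(0) + 3*(0)*conj(0)]
      = (1/12)[(4) + (4) + (2) + (2) + (0) + (0)] = 12/12 = 1
  <chi_5*chi_1, chi_6> = (1/12)[1*(2)*conj(2) + 1*(-2)*conj(2) + 2*(1)*conj(-1) + 2*(-1)*conj(-1) + 3*(0)*conj(0) + 3*(0)*conj(0)]
      = (1/12)[(4) + (-4) + (-2) + (2) + (0) + (0)] = 0/12 = 0
Hence the multiplicities are chi_5: 1. Dimension check: dim(chi_5)*dim(chi_1) = 2*1 = 2 and sum (mult * dim) = 1*2 = 2.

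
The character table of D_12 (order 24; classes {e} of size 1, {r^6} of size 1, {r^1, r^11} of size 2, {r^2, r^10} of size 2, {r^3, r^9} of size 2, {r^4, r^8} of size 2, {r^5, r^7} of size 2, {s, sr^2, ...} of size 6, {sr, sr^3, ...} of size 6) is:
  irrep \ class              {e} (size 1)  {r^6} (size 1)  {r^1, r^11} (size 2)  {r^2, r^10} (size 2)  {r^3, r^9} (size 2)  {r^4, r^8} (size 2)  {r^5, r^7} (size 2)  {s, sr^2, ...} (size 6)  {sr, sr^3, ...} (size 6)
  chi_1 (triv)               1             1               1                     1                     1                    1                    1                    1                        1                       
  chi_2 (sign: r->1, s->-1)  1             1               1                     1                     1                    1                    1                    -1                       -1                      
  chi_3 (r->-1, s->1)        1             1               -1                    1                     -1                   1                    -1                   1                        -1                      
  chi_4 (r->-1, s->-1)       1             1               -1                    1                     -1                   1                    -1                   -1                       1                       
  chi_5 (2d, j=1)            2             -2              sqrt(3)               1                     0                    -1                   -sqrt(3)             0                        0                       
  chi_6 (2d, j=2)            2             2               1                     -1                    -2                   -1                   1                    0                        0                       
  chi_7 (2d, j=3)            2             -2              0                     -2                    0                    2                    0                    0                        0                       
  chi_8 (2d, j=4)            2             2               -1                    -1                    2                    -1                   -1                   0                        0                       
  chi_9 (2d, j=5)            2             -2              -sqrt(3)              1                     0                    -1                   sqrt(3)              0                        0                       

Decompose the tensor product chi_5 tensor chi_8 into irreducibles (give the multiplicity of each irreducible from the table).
chi_5 tensor chi_8 = chi_7 + chi_9 (all other irreducibles have multiplicity 0).

Working: The character of a tensor product is the pointwise product (chi_5 * chi_8)(C) = chi_5(C) * chi_8(C):
  {e}: (2)*(2), {r^6}: (-2)*(2), {r^1, r^11}: (sqrt(3))*(-1), {r^2, r^10}: (1)*(-1), {r^3, r^9}: (0)*(2), {r^4, r^8}: (-1)*(-1), {r^5, r^7}: (-sqrt(3))*(-1), {s, sr^2, ...}: (0)*(0), {sr, sr^3, ...}: (0)*(0)
so (chi_5 * chi_8) takes values
  {e} -> 4, {r^6} -> -4, {r^1, r^11} -> -sqrt(3), {r^2, r^10} -> -1, {r^3, r^9} -> 0, {r^4, r^8} -> 1, {r^5, r^7} -> sqrt(3), {s, sr^2, ...} -> 0, {sr, sr^3, ...} -> 0.
Now take the inner product of this character with each irreducible chi from the table, <chi_5*chi_8, chi> = (1/24) sum_C |C| (chi_5*chi_8)(C) conj(chi(C)):
  <chi_5*chi_8, chi_1> = (1/24)[1*(4)*conj(1) + 1*(-4)*conj(1) + 2*(-sqrt(3))*conj(1) + 2*(-1)*conj(1) + 2*(0)*conj(1) + 2*(1)*conj(1) + 2*(sqrt(3))*conj(1) + 6*(0)*conj(1) + 6*(0)*conj(1)]
      = (1/24)[(4) + (-4) + (-2*sqrt(3)) + (-2) + (0) + (2) + (2*sqrt(3)) + (0) + (0)] = 0/24 = 0
  <chi_5*chi_8, chi_2> = (1/24)[1*(4)*conj(1) + 1*(-4)*conj(1) + 2*(-sqrt(3))*conj(1) + 2*(-1)*conj(1) + 2*(0)*conj(1) + 2*(1)*conj(1) + 2*(sqrt(3))*conj(1) + 6*(0)*conj(-1) + 6*(0)*conj(-1)]
      = (1/24)[(4) + (-4) + (-2*sqrt(3)) + (-2) + (0) + (2) + (2*sqrt(3)) + (0) + (0)] = 0/24 = 0
  <chi_5*chi_8, chi_3> = (1/24)[1*(4)*conj(1) + 1*(-4)*conj(1) + 2*(-sqrt(3))*conj(-1) + 2*(-1)*conj(1) + 2*(0)*conj(-1) + 2*(1)*conj(1) + 2*(sqrt(3))*conj(-1) + 6*(0)*conj(1) + 6*(0)*conj(-1)]
      = (1/24)[(4) + (-4) + (2*sqrt(3)) + (-2) + (0) + (2) + (-2*sqrt(3)) + (0) + (0)] = 0/24 = 0
  <chi_5*chi_8, chi_4> = (1/24)[1*(4)*conj(1) + 1*(-4)*conj(1) + 2*(-sqrt(3))*conj(-1) + 2*(-1)*conj(1) + 2*(0)*conj(-1) + 2*(1)*conj(1) + 2*(sqrt(3))*conj(-1) + 6*(0)*conj(-1) + 6*(0)*conj(1)]
      = (1/24)[(4) + (-4) + (2*sqrt(3)) + (-2) + (0) + (2) + (-2*sqrt(3)) + (0) + (0)] = 0/24 = 0
  <chi_5*chi_8, chi_5> = (1/24)[1*(4)*conj(2) + 1*(-4)*conj(-2) + 2*(-sqrt(3))*conj(sqrt(3)) + 2*(-1)*conj(1) + 2*(0)*conj(0) + 2*(1)*conj(-1) + 2*(sqrt(3))*conj(-sqrt(3)) + 6*(0)*conj(0) + 6*(0)*conj(0)]
      = (1/24)[(8) + (8) + (-6) + (-2) + (0) + (-2) + (-6) + (0) + (0)] = 0/24 = 0
  <chi_5*chi_8, chi_6> = (1/24)[1*(4)*conj(2) + 1*(-4)*conj(2) + 2*(-sqrt(3))*conj(1) + 2*(-1)*conj(-1) + 2*(0)*conj(-2) + 2*(1)*conj(-1) + 2*(sqrt(3))*conj(1) + 6*(0)*conj(0) + 6*(0)*conj(0)]
      = (1/24)[(8) + (-8) + (-2*sqrt(3)) + (2) + (0) + (-2) + (2*sqrt(3)) + (0) + (0)] = 0/24 = 0
  <chi_5*chi_8, chi_7> = (1/24)[1*(4)*conj(2) + 1*(-4)*conj(-2) + 2*(-sqrt(3))*conj(0) + 2*(-1)*conj(-2) + 2*(0)*conj(0) + 2*(1)*conj(2) + 2*(sqrt(3))*conj(0) + 6*(0)*conj(0) + 6*(0)*conj(0)]
      = (1/24)[(8) + (8) + (0) + (4) + (0) + (4) + (0) + (0) + (0)] = 24/24 = 1
  <chi_5*chi_8, chi_8> = (1/24)[1*(4)*conj(2) + 1*(-4)*conj(2) + 2*(-sqrt(3))*conj(-1) + 2*(-1)*conj(-1) + 2*(0)*conj(2) + 2*(1)*conj(-1) + 2*(sqrt(3))*conj(-1) + 6*(0)*conj(0) + 6*(0)*conj(0)]
      = (1/24)[(8) + (-8) + (2*sqrt(3)) + (2) + (0) + (-2) + (-2*sqrt(3)) + (0) + (0)] = 0/24 = 0
  <chi_5*chi_8, chi_9> = (1/24)[1*(4)*conj(2) + 1*(-4)*conj(-2) + 2*(-sqrt(3))*conj(-sqrt(3)) + 2*(-1)*conj(1) + 2*(0)*conj(0) + 2*(1)*conj(-1) + 2*(sqrt(3))*conj(sqrt(3)) + 6*(0)*conj(0) + 6*(0)*conj(0)]
      = (1/24)[(8) + (8) + (6) + (-2) + (0) + (-2) + (6) + (0) + (0)] = 24/24 = 1
Hence the multiplicities are chi_7: 1, chi_9: 1. Dimension check: dim(chi_5)*dim(chi_8) = 2*2 = 4 and sum (mult * dim) = 1*2 + 1*2 = 4.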